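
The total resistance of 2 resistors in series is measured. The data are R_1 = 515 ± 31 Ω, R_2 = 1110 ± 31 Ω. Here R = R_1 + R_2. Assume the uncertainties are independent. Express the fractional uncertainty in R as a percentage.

2.70%

Sums and differences: (δR)² = Σ (cᵢ δxᵢ)².
  (δR_1)² = 961;  (δR_2)² = 961
δR = √(1920) = 43.8 Ω
R = 1620 Ω, so δR/R = 43.8/1620 = 0.0270.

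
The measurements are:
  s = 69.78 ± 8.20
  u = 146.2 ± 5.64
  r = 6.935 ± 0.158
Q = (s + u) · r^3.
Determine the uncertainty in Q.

Let w = s + u = 216.0. δw = √(δs² + δu²) = √(67.2 + 31.8) = 9.95, so δw/w = 0.0461.
Q is then a monomial in w, r:
δQ/Q = √((δw/w)² + (3·δr/r)²) = √(0.00212 + 0.00467) = 0.0824
Q = 72040, so δQ = 0.0824 × 72040 = 5940.

5940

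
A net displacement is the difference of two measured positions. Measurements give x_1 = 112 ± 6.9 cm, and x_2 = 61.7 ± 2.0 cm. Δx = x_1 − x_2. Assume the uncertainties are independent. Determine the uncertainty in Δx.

Each term contributes (cᵢ δxᵢ)² to (δΔx)²:
  (δx_1)² = 47.6;  (δx_2)² = 4.00
δΔx = √(51.6) = 7.18 cm

7.18 cm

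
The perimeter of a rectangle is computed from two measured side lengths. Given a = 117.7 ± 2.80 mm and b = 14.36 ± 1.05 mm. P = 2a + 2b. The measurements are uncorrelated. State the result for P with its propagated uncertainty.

Sums and differences: (δP)² = Σ (cᵢ δxᵢ)².
  (2·δa)² = 31.4;  (2·δb)² = 4.41
δP = √(35.8) = 5.98 mm
P = 264.1 mm.

264.1 ± 5.98 mm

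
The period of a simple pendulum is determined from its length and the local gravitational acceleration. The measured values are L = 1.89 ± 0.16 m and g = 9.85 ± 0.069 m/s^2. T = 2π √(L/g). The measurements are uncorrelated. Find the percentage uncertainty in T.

4.25%

Each factor contributes (exponent × relative error)² to (δT/T)²:
  (½·δL/L)² = (0.5×0.0847)² = 0.00179;  (−½·δg/g)² = (-0.5×0.00701)² = 1.23e-05
δT/T = √(0.00180) = 0.0425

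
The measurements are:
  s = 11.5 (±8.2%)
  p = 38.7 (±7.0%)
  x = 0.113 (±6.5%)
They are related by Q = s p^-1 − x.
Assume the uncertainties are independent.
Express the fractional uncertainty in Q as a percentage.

17.8%

Let w = s·p^-1 = 0.297. δw/w = √((1·δs/s)² + (-1·δp/p)²) = √(0.00672 + 0.00490) = 0.108, so δw = 0.0320.
Q = w − x: δQ = √(δw² + δx²) = √(0.00103 + 5.39e-05) = 0.0329
Q = 0.184, so δQ/Q = 0.0329/0.184 = 0.178.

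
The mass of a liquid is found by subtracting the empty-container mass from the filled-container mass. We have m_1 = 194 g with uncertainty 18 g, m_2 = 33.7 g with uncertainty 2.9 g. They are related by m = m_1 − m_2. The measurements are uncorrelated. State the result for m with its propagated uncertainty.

Sums and differences: (δm)² = Σ (cᵢ δxᵢ)².
  (δm_1)² = 324;  (δm_2)² = 8.41
δm = √(332) = 18.2 g
m = 160 g.

160 ± 18.2 g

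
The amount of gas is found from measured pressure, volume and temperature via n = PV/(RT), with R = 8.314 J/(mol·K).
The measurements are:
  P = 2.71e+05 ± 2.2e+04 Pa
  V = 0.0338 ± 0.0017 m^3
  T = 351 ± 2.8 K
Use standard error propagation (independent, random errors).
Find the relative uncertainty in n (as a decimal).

0.0958

Since n is a product/quotient, work with relative uncertainties:
  (1·δP/P)² = (1×0.0812)² = 0.00659;  (1·δV/V)² = (1×0.0503)² = 0.00253;  (-1·δT/T)² = (-1×0.00798)² = 6.36e-05
δn/n = √(0.00918) = 0.0958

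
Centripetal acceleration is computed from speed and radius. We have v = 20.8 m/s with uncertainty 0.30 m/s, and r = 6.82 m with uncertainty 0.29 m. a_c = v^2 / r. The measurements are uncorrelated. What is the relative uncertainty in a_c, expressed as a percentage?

Relative error in a monomial: (δa_c/a_c)² = Σ (nᵢ · δxᵢ/xᵢ)².
  (2·δv/v)² = (2×0.0144)² = 0.000832;  (-1·δr/r)² = (-1×0.0425)² = 0.00181
δa_c/a_c = √(0.00264) = 0.0514

5.14%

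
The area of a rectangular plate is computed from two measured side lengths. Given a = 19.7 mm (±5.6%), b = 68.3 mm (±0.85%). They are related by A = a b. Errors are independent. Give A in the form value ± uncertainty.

1350 ± 76.2 mm^2

For a monomial A ∝ a, b, fractional errors add in quadrature:
  (1·δa/a)² = (1×0.0560)² = 0.00314;  (1·δb/b)² = (1×0.00850)² = 7.23e-05
δA/A = √(0.00321) = 0.0566
A = 1350 mm^2, so δA = 0.0566 × 1350 = 76.2 mm^2.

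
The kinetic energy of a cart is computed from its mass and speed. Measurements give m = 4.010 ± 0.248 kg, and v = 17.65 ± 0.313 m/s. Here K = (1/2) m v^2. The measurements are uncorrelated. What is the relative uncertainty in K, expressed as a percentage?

7.13%

K is a product of powers, so relative uncertainties combine in quadrature:
  (1·δm/m)² = (1×0.0618)² = 0.00382;  (2·δv/v)² = (2×0.0177)² = 0.00126
δK/K = √(0.00508) = 0.0713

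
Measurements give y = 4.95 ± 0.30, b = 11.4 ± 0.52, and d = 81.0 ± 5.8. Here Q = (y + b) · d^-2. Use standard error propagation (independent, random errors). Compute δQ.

Let u = y + b = 16.4. δu = √(δy² + δb²) = √(0.0900 + 0.270) = 0.600, so δu/u = 0.0367.
Q is then a monomial in u, d:
δQ/Q = √((δu/u)² + (-2·δd/d)²) = √(0.00135 + 0.0205) = 0.148
Q = 0.00249, so δQ = 0.148 × 0.00249 = 0.000368.

0.000368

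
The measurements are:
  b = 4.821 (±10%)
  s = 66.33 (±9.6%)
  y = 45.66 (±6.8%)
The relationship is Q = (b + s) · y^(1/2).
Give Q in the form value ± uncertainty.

Let u = b + s = 71.15. δu = √(δb² + δs²) = √(0.232 + 40.5) = 6.39, so δu/u = 0.0898.
Q is then a monomial in u, y:
δQ/Q = √((δu/u)² + (½·δy/y)²) = √(0.00806 + 0.00116) = 0.0960
Q = 480.8, so δQ = 0.0960 × 480.8 = 46.1.

480.8 ± 46.1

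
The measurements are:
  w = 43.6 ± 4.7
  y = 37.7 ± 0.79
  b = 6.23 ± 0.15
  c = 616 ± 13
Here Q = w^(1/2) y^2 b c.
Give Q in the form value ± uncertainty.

(3.60 ± 0.272) × 10^7

For a monomial Q ∝ w^(1/2), y^2, b, c, fractional errors add in quadrature:
  (½·δw/w)² = (0.5×0.108)² = 0.00291;  (2·δy/y)² = (2×0.0210)² = 0.00176;  (1·δb/b)² = (1×0.0241)² = 0.000580;  (1·δc/c)² = (1×0.0211)² = 0.000445
δQ/Q = √(0.00569) = 0.0754
Q = 3.6e+07, so δQ = 0.0754 × 3.6e+07 = 2.72e+06.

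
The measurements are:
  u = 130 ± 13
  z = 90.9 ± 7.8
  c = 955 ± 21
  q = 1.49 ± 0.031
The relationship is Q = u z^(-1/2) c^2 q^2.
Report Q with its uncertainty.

Q is a product of powers, so relative uncertainties combine in quadrature:
  (1·δu/u)² = (1×0.100)² = 0.0100;  (−½·δz/z)² = (-0.5×0.0858)² = 0.00184;  (2·δc/c)² = (2×0.0220)² = 0.00193;  (2·δq/q)² = (2×0.0208)² = 0.00173
δQ/Q = √(0.0155) = 0.125
Q = 2.76e+07, so δQ = 0.125 × 2.76e+07 = 3.44e+06.

(2.76 ± 0.344) × 10^7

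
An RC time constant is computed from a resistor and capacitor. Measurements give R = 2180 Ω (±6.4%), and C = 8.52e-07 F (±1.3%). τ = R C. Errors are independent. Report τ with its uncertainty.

Products/powers → add relative errors in quadrature, weighted by exponent:
  (1·δR/R)² = (1×0.0640)² = 0.00410;  (1·δC/C)² = (1×0.0130)² = 0.000169
δτ/τ = √(0.00426) = 0.0653
τ = 0.00186 s, so δτ = 0.0653 × 0.00186 = 0.000121 s.

0.00186 ± 0.000121 s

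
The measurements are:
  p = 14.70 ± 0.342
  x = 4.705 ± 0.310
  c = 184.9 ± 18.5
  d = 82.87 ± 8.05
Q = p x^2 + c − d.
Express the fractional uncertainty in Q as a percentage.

Let w = p·x^2 = 325.4. δw/w = √((1·δp/p)² + (2·δx/x)²) = √(0.000541 + 0.0174) = 0.134, so δw = 43.5.
Q = w + c − d: δQ = √(δw² + δc² + δd²) = √(1900 + 342 + 64.8) = 48.0
Q = 427.4, so δQ/Q = 48.0/427.4 = 0.112.

11.2%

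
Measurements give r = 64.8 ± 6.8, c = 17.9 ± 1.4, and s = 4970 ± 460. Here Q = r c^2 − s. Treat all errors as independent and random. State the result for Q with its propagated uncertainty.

15800 ± 3940

Let p = r·c^2 = 20800. δp/p = √((1·δr/r)² + (2·δc/c)²) = √(0.0110 + 0.0245) = 0.188, so δp = 3910.
Q = p − s: δQ = √(δp² + δs²) = √(1.53e+07 + 2.12e+05) = 3940
Q = 15800.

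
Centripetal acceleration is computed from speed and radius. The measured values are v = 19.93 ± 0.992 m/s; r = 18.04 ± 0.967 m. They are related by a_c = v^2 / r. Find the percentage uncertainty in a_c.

a_c is a product of powers, so relative uncertainties combine in quadrature:
  (2·δv/v)² = (2×0.0498)² = 0.00991;  (-1·δr/r)² = (-1×0.0536)² = 0.00287
δa_c/a_c = √(0.0128) = 0.113

11.3%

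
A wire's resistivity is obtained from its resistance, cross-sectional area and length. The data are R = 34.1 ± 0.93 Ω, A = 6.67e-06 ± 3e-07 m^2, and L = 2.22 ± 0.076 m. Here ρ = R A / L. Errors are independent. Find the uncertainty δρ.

For a monomial ρ ∝ R, A, L^-1, fractional errors add in quadrature:
  (1·δR/R)² = (1×0.0273)² = 0.000744;  (1·δA/A)² = (1×0.0450)² = 0.00202;  (-1·δL/L)² = (-1×0.0342)² = 0.00117
δρ/ρ = √(0.00394) = 0.0628
ρ = 0.000102 Ω·m, so δρ = 0.0628 × 0.000102 = 6.43e-06 Ω·m.

6.43e-06 Ω·m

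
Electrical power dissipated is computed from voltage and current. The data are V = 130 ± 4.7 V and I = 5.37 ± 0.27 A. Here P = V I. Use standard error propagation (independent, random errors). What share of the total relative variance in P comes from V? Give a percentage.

(δP/P)² = (1·δV/V)² + (1·δI/I)²
  V term: (1×0.0362)² = 0.00131
  I term: (1×0.0503)² = 0.00253
Total = 0.00384. Share from V = 0.00131/0.00384 = 0.341.

34.1%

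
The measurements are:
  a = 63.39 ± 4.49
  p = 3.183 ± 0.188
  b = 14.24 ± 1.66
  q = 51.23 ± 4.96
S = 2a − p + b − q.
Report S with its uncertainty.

Each term contributes (cᵢ δxᵢ)² to (δS)²:
  (2·δa)² = 80.6;  (δp)² = 0.0353;  (δb)² = 2.76;  (δq)² = 24.6
δS = √(108) = 10.4
S = 86.61.

86.61 ± 10.4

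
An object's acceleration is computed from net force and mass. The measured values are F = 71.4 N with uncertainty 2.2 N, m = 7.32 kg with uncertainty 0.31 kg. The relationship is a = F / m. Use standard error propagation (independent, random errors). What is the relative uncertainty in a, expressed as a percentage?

Each factor contributes (exponent × relative error)² to (δa/a)²:
  (1·δF/F)² = (1×0.0308)² = 0.000949;  (-1·δm/m)² = (-1×0.0423)² = 0.00179
δa/a = √(0.00274) = 0.0524

5.24%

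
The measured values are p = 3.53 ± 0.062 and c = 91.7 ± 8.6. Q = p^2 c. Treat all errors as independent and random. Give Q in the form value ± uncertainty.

1140 ± 114

Each factor contributes (exponent × relative error)² to (δQ/Q)²:
  (2·δp/p)² = (2×0.0176)² = 0.00123;  (1·δc/c)² = (1×0.0938)² = 0.00880
δQ/Q = √(0.0100) = 0.100
Q = 1140, so δQ = 0.100 × 1140 = 114.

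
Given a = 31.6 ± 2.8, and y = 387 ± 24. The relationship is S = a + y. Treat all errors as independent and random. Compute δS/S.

0.0577

Absolute uncertainties add in quadrature for a linear combination:
  (δa)² = 7.84;  (δy)² = 576
δS = √(584) = 24.2
S = 419, so δS/S = 24.2/419 = 0.0577.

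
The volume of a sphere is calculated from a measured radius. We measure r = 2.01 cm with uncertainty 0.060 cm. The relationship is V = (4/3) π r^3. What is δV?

Since V is a product/quotient, work with relative uncertainties:
  (3·δr/r)² = (3×0.0299)² = 0.00802
δV/V = √(0.00802) = 0.0896
V = 34.0 cm^3, so δV = 0.0896 × 34.0 = 3.05 cm^3.

3.05 cm^3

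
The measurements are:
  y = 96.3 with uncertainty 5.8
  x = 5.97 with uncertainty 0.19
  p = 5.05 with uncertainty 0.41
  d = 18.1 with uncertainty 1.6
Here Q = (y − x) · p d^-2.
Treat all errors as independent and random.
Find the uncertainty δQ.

0.285

Let u = y − x = 90.3. δu = √(δy² + δx²) = √(33.6 + 0.0361) = 5.80, so δu/u = 0.0642.
Q is then a monomial in u, p, d:
δQ/Q = √((δu/u)² + (1·δp/p)² + (-2·δd/d)²) = √(0.00413 + 0.00659 + 0.0313) = 0.205
Q = 1.39, so δQ = 0.205 × 1.39 = 0.285.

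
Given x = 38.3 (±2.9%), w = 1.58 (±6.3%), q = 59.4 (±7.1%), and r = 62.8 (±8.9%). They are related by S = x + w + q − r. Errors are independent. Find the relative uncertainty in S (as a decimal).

0.194

For a sum/difference, combine absolute errors in quadrature:
  (δx)² = 1.23;  (δw)² = 0.00991;  (δq)² = 17.8;  (δr)² = 31.2
δS = √(50.3) = 7.09
S = 36.5, so δS/S = 7.09/36.5 = 0.194.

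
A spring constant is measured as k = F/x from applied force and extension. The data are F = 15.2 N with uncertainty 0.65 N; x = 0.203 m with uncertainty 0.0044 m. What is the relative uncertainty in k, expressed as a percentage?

Products/powers → add relative errors in quadrature, weighted by exponent:
  (1·δF/F)² = (1×0.0428)² = 0.00183;  (-1·δx/x)² = (-1×0.0217)² = 0.000470
δk/k = √(0.00230) = 0.0479

4.79%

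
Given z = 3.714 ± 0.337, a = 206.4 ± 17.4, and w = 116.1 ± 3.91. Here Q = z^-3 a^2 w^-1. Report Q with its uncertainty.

7.162 ± 2.31

For a monomial Q ∝ z^-3, a^2, w^-1, fractional errors add in quadrature:
  (-3·δz/z)² = (-3×0.0907)² = 0.0741;  (2·δa/a)² = (2×0.0843)² = 0.0284;  (-1·δw/w)² = (-1×0.0337)² = 0.00113
δQ/Q = √(0.104) = 0.322
Q = 7.162, so δQ = 0.322 × 7.162 = 2.31.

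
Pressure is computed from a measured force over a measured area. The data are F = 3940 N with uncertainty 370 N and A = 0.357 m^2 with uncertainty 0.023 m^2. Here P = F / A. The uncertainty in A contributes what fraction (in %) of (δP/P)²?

32.0%

(δP/P)² = (1·δF/F)² + (-1·δA/A)²
  F term: (1×0.0939)² = 0.00882
  A term: (-1×0.0644)² = 0.00415
Total = 0.0130. Share from A = 0.00415/0.0130 = 0.320.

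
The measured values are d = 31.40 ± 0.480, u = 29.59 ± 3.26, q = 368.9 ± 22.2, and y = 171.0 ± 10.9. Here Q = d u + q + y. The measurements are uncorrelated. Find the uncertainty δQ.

Let p = d·u = 929.1. δp/p = √((1·δd/d)² + (1·δu/u)²) = √(0.000234 + 0.0121) = 0.111, so δp = 103.
Q = p + q + y: δQ = √(δp² + δq² + δy²) = √(10700 + 493 + 119) = 106

106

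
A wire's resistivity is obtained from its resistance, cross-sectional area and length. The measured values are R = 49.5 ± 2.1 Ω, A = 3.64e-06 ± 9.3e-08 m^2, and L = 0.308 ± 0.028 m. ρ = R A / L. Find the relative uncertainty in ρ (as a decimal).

Products/powers → add relative errors in quadrature, weighted by exponent:
  (1·δR/R)² = (1×0.0424)² = 0.00180;  (1·δA/A)² = (1×0.0255)² = 0.000653;  (-1·δL/L)² = (-1×0.0909)² = 0.00826
δρ/ρ = √(0.0107) = 0.104

0.104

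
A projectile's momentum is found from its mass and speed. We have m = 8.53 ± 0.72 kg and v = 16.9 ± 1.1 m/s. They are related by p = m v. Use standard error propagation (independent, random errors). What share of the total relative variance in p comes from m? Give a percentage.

(δp/p)² = (1·δm/m)² + (1·δv/v)²
  m term: (1×0.0844)² = 0.00712
  v term: (1×0.0651)² = 0.00424
Total = 0.0114. Share from m = 0.00712/0.0114 = 0.627.

62.7%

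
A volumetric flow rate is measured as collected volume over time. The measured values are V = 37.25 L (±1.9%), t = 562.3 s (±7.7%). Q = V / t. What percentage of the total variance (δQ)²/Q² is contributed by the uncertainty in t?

94.3%

(δQ/Q)² = (1·δV/V)² + (-1·δt/t)²
  V term: (1×0.0190)² = 0.000361
  t term: (-1×0.0770)² = 0.00593
Total = 0.00629. Share from t = 0.00593/0.00629 = 0.943.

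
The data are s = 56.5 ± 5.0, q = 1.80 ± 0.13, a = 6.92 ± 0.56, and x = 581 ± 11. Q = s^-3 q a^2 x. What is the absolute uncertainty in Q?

Products/powers → add relative errors in quadrature, weighted by exponent:
  (-3·δs/s)² = (-3×0.0885)² = 0.0705;  (1·δq/q)² = (1×0.0722)² = 0.00522;  (2·δa/a)² = (2×0.0809)² = 0.0262;  (1·δx/x)² = (1×0.0189)² = 0.000358
δQ/Q = √(0.102) = 0.320
Q = 0.278, so δQ = 0.320 × 0.278 = 0.0888.

0.0888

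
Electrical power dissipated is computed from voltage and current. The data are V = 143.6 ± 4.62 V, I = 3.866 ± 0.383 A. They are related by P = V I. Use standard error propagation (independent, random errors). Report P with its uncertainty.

555.2 ± 57.8 W

Each factor contributes (exponent × relative error)² to (δP/P)²:
  (1·δV/V)² = (1×0.0322)² = 0.00104;  (1·δI/I)² = (1×0.0991)² = 0.00981
δP/P = √(0.0108) = 0.104
P = 555.2 W, so δP = 0.104 × 555.2 = 57.8 W.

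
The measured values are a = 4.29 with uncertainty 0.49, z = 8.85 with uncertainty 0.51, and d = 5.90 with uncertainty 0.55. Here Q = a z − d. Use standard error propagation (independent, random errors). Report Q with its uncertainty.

Let p = a·z = 38.0. δp/p = √((1·δa/a)² + (1·δz/z)²) = √(0.0130 + 0.00332) = 0.128, so δp = 4.86.
Q = p − d: δQ = √(δp² + δd²) = √(23.6 + 0.303) = 4.89
Q = 32.1.

32.1 ± 4.89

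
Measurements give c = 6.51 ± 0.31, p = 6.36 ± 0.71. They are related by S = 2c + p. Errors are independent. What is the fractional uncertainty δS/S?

0.0486

Absolute uncertainties add in quadrature for a linear combination:
  (2·δc)² = 0.384;  (δp)² = 0.504
δS = √(0.889) = 0.943
S = 19.4, so δS/S = 0.943/19.4 = 0.0486.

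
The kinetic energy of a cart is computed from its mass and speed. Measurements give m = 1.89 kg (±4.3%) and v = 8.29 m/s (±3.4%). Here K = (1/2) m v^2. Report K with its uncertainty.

For a monomial K ∝ m, v^2, fractional errors add in quadrature:
  (1·δm/m)² = (1×0.0430)² = 0.00185;  (2·δv/v)² = (2×0.0340)² = 0.00462
δK/K = √(0.00647) = 0.0805
K = 64.9 J, so δK = 0.0805 × 64.9 = 5.23 J.

64.9 ± 5.23 J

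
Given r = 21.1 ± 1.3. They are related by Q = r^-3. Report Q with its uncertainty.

(1.06 ± 0.197) × 10^-4

Q ∝ r^-3, so δQ/Q = |-3| · δr/r = 3 × 0.0616 = 0.185.
Q = 0.000106, so δQ = 0.185 × 0.000106 = 1.97e-05.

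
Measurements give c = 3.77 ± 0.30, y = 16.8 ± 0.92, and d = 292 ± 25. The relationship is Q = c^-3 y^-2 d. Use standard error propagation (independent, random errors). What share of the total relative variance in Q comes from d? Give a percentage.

9.61%

(δQ/Q)² = (-3·δc/c)² + (-2·δy/y)² + (1·δd/d)²
  c term: (-3×0.0796)² = 0.0570
  y term: (-2×0.0548)² = 0.0120
  d term: (1×0.0856)² = 0.00733
Total = 0.0763. Share from d = 0.00733/0.0763 = 0.0961.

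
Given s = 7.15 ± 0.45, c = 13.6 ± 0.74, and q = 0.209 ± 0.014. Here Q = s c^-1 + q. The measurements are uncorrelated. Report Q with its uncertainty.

Let p = s·c^-1 = 0.526. δp/p = √((1·δs/s)² + (-1·δc/c)²) = √(0.00396 + 0.00296) = 0.0832, so δp = 0.0437.
Q = p + q: δQ = √(δp² + δq²) = √(0.00191 + 0.000196) = 0.0459
Q = 0.735.

0.735 ± 0.0459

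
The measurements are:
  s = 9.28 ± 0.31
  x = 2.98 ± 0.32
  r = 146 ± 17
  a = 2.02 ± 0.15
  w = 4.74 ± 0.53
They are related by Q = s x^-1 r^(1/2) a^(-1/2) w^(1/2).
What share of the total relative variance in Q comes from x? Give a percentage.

56.1%

(δQ/Q)² = (1·δs/s)² + (-1·δx/x)² + (½·δr/r)² + (−½·δa/a)² + (½·δw/w)²
  s term: (1×0.0334)² = 0.00112
  x term: (-1×0.107)² = 0.0115
  r term: (0.5×0.116)² = 0.00339
  a term: (-0.5×0.0743)² = 0.00138
  w term: (0.5×0.112)² = 0.00313
Total = 0.0205. Share from x = 0.0115/0.0205 = 0.561.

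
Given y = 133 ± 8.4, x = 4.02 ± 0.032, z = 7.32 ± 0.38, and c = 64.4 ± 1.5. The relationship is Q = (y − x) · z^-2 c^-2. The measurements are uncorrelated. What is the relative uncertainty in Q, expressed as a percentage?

13.1%

Let u = y − x = 129. δu = √(δy² + δx²) = √(70.6 + 0.00102) = 8.40, so δu/u = 0.0651.
Q is then a monomial in u, z, c:
δQ/Q = √((δu/u)² + (-2·δz/z)² + (-2·δc/c)²) = √(0.00424 + 0.0108 + 0.00217) = 0.131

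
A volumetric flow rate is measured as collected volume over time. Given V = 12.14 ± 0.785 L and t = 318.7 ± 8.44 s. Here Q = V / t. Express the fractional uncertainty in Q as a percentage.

6.99%

Relative error in a monomial: (δQ/Q)² = Σ (nᵢ · δxᵢ/xᵢ)².
  (1·δV/V)² = (1×0.0647)² = 0.00418;  (-1·δt/t)² = (-1×0.0265)² = 0.000701
δQ/Q = √(0.00488) = 0.0699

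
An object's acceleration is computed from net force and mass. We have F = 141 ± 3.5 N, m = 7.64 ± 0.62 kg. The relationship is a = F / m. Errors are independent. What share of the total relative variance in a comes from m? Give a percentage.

(δa/a)² = (1·δF/F)² + (-1·δm/m)²
  F term: (1×0.0248)² = 0.000616
  m term: (-1×0.0812)² = 0.00659
Total = 0.00720. Share from m = 0.00659/0.00720 = 0.914.

91.4%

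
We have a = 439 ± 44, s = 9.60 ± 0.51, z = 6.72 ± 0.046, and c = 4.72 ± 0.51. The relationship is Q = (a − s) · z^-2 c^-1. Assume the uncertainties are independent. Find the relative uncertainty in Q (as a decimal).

Let u = a − s = 429. δu = √(δa² + δs²) = √(1940 + 0.260) = 44.0, so δu/u = 0.102.
Q is then a monomial in u, z, c:
δQ/Q = √((δu/u)² + (-2·δz/z)² + (-1·δc/c)²) = √(0.0105 + 0.000187 + 0.0117) = 0.150

0.150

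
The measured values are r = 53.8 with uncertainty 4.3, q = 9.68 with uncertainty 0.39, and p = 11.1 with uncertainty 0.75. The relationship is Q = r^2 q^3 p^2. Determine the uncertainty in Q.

7.82e+07

Relative error in a monomial: (δQ/Q)² = Σ (nᵢ · δxᵢ/xᵢ)².
  (2·δr/r)² = (2×0.0799)² = 0.0256;  (3·δq/q)² = (3×0.0403)² = 0.0146;  (2·δp/p)² = (2×0.0676)² = 0.0183
δQ/Q = √(0.0584) = 0.242
Q = 3.23e+08, so δQ = 0.242 × 3.23e+08 = 7.82e+07.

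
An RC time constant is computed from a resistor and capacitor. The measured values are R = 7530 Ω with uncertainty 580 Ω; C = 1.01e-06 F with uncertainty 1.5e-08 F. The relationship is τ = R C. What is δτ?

0.000597 s

Relative error in a monomial: (δτ/τ)² = Σ (nᵢ · δxᵢ/xᵢ)².
  (1·δR/R)² = (1×0.0770)² = 0.00593;  (1·δC/C)² = (1×0.0149)² = 0.000221
δτ/τ = √(0.00615) = 0.0784
τ = 0.00761 s, so δτ = 0.0784 × 0.00761 = 0.000597 s.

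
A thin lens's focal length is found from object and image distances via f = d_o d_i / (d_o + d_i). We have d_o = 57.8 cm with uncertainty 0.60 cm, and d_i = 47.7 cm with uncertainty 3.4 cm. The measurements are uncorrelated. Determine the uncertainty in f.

1.03 cm

∂f/∂d_o = (d_i/(d_o+d_i))² = 0.204;  ∂f/∂d_i = (d_o/(d_o+d_i))² = 0.300
δf = √((∂f/∂d_o · δd_o)² + (∂f/∂d_i · δd_i)²) = √(0.0150 + 1.04) = 1.03 cm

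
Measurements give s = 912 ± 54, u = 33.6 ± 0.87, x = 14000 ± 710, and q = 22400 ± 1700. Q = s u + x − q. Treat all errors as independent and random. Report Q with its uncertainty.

Let p = s·u = 30600. δp/p = √((1·δs/s)² + (1·δu/u)²) = √(0.00351 + 0.000670) = 0.0646, so δp = 1980.
Q = p + x − q: δQ = √(δp² + δx² + δq²) = √(3.92e+06 + 5.04e+05 + 2.89e+06) = 2700
Q = 22200.

22200 ± 2700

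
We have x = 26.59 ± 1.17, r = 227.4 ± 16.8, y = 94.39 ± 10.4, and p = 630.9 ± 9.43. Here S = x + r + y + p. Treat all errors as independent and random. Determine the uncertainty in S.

21.9

Sums and differences: (δS)² = Σ (cᵢ δxᵢ)².
  (δx)² = 1.37;  (δr)² = 282;  (δy)² = 108;  (δp)² = 88.9
δS = √(481) = 21.9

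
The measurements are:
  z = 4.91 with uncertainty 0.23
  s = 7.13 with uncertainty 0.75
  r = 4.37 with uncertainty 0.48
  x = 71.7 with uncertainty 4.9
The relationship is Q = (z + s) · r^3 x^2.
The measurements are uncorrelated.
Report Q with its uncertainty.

Let u = z + s = 12.0. δu = √(δz² + δs²) = √(0.0529 + 0.562) = 0.784, so δu/u = 0.0652.
Q is then a monomial in u, r, x:
δQ/Q = √((δu/u)² + (3·δr/r)² + (2·δx/x)²) = √(0.00425 + 0.109 + 0.0187) = 0.363
Q = 5.17e+06, so δQ = 0.363 × 5.17e+06 = 1.87e+06.

(5.17 ± 1.87) × 10^6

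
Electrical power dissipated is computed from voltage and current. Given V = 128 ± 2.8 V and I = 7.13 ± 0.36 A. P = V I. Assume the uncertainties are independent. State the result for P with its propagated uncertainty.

913 ± 50.2 W

P is a product of powers, so relative uncertainties combine in quadrature:
  (1·δV/V)² = (1×0.0219)² = 0.000479;  (1·δI/I)² = (1×0.0505)² = 0.00255
δP/P = √(0.00303) = 0.0550
P = 913 W, so δP = 0.0550 × 913 = 50.2 W.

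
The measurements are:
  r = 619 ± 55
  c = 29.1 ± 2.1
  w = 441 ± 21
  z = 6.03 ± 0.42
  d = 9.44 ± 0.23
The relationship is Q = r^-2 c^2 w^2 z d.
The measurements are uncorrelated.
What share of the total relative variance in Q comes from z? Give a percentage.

7.25%

(δQ/Q)² = (-2·δr/r)² + (2·δc/c)² + (2·δw/w)² + (1·δz/z)² + (1·δd/d)²
  r term: (-2×0.0889)² = 0.0316
  c term: (2×0.0722)² = 0.0208
  w term: (2×0.0476)² = 0.00907
  z term: (1×0.0697)² = 0.00485
  d term: (1×0.0244)² = 0.000594
Total = 0.0669. Share from z = 0.00485/0.0669 = 0.0725.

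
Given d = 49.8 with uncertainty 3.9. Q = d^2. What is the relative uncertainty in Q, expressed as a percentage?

Q ∝ d^2, so δQ/Q = |2| · δd/d = 2 × 0.0783 = 0.157.

15.7%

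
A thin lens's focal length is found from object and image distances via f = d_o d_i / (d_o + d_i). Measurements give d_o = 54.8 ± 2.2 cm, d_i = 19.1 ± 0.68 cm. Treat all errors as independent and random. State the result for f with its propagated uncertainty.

∂f/∂d_o = (d_i/(d_o+d_i))² = 0.0668;  ∂f/∂d_i = (d_o/(d_o+d_i))² = 0.550
δf = √((∂f/∂d_o · δd_o)² + (∂f/∂d_i · δd_i)²) = √(0.0216 + 0.140) = 0.402 cm
f = 14.2 cm.

14.2 ± 0.402 cm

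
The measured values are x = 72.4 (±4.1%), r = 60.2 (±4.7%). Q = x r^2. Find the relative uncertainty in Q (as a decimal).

Each factor contributes (exponent × relative error)² to (δQ/Q)²:
  (1·δx/x)² = (1×0.0410)² = 0.00168;  (2·δr/r)² = (2×0.0470)² = 0.00884
δQ/Q = √(0.0105) = 0.103

0.103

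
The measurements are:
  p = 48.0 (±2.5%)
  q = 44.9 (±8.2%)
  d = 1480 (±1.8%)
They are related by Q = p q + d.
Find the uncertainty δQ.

Let w = p·q = 2160. δw/w = √((1·δp/p)² + (1·δq/q)²) = √(0.000625 + 0.00672) = 0.0857, so δw = 185.
Q = w + d: δQ = √(δw² + δd²) = √(34100 + 710) = 187

187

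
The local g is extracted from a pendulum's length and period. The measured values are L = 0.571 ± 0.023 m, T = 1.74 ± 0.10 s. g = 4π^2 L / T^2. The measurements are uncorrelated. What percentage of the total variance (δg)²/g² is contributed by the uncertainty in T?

89.1%

(δg/g)² = (1·δL/L)² + (-2·δT/T)²
  L term: (1×0.0403)² = 0.00162
  T term: (-2×0.0575)² = 0.0132
Total = 0.0148. Share from T = 0.0132/0.0148 = 0.891.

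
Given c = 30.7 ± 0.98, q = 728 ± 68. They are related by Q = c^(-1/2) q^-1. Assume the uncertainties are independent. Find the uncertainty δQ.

2.35e-05

Products/powers → add relative errors in quadrature, weighted by exponent:
  (−½·δc/c)² = (-0.5×0.0319)² = 0.000255;  (-1·δq/q)² = (-1×0.0934)² = 0.00872
δQ/Q = √(0.00898) = 0.0948
Q = 0.000248, so δQ = 0.0948 × 0.000248 = 2.35e-05.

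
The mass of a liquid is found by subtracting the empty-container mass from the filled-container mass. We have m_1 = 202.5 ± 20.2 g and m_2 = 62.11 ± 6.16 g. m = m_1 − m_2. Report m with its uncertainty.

m is a linear combination, so absolute uncertainties add in quadrature:
  (δm_1)² = 408;  (δm_2)² = 37.9
δm = √(446) = 21.1 g
m = 140.4 g.

140.4 ± 21.1 g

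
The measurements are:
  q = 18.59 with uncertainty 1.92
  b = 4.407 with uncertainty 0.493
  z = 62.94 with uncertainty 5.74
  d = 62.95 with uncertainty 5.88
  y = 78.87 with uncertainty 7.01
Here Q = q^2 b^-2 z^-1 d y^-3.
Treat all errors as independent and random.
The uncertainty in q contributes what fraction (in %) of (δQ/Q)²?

23.6%

(δQ/Q)² = (2·δq/q)² + (-2·δb/b)² + (-1·δz/z)² + (1·δd/d)² + (-3·δy/y)²
  q term: (2×0.103)² = 0.0427
  b term: (-2×0.112)² = 0.0501
  z term: (-1×0.0912)² = 0.00832
  d term: (1×0.0934)² = 0.00872
  y term: (-3×0.0889)² = 0.0711
Total = 0.181. Share from q = 0.0427/0.181 = 0.236.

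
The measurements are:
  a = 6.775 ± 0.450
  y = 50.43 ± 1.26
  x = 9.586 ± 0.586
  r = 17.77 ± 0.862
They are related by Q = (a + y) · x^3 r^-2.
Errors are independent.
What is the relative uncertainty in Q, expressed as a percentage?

20.9%

Let u = a + y = 57.20. δu = √(δa² + δy²) = √(0.203 + 1.59) = 1.34, so δu/u = 0.0234.
Q is then a monomial in u, x, r:
δQ/Q = √((δu/u)² + (3·δx/x)² + (-2·δr/r)²) = √(0.000547 + 0.0336 + 0.00941) = 0.209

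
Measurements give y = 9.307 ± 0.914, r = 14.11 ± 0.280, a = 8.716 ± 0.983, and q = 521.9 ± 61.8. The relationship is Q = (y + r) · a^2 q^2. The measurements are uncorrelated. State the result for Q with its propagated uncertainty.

Let u = y + r = 23.42. δu = √(δy² + δr²) = √(0.835 + 0.0784) = 0.956, so δu/u = 0.0408.
Q is then a monomial in u, a, q:
δQ/Q = √((δu/u)² + (2·δa/a)² + (2·δq/q)²) = √(0.00167 + 0.0509 + 0.0561) = 0.330
Q = 4.846e+08, so δQ = 0.330 × 4.846e+08 = 1.6e+08.

(4.846 ± 1.60) × 10^8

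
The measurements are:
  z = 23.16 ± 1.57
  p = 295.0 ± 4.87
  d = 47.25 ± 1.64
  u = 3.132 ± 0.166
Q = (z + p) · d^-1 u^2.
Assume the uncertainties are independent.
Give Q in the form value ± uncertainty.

66.05 ± 7.44

Let w = z + p = 318.2. δw = √(δz² + δp²) = √(2.46 + 23.7) = 5.12, so δw/w = 0.0161.
Q is then a monomial in w, d, u:
δQ/Q = √((δw/w)² + (-1·δd/d)² + (2·δu/u)²) = √(0.000259 + 0.00120 + 0.0112) = 0.113
Q = 66.05, so δQ = 0.113 × 66.05 = 7.44.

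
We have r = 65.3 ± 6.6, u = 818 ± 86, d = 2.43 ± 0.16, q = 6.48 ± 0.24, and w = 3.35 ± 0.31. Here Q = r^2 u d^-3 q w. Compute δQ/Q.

0.318

Products/powers → add relative errors in quadrature, weighted by exponent:
  (2·δr/r)² = (2×0.101)² = 0.0409;  (1·δu/u)² = (1×0.105)² = 0.0111;  (-3·δd/d)² = (-3×0.0658)² = 0.0390;  (1·δq/q)² = (1×0.0370)² = 0.00137;  (1·δw/w)² = (1×0.0925)² = 0.00856
δQ/Q = √(0.101) = 0.318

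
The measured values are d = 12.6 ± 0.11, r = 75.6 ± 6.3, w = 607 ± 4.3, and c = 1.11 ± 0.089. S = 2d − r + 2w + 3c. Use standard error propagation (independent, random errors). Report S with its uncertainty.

Sums and differences: (δS)² = Σ (cᵢ δxᵢ)².
  (2·δd)² = 0.0484;  (δr)² = 39.7;  (2·δw)² = 74.0;  (3·δc)² = 0.0713
δS = √(114) = 10.7
S = 1170.

1170 ± 10.7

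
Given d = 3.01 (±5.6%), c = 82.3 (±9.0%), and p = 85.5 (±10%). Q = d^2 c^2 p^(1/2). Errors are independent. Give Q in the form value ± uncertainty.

(5.67 ± 1.24) × 10^5

Since Q is a product/quotient, work with relative uncertainties:
  (2·δd/d)² = (2×0.0560)² = 0.0125;  (2·δc/c)² = (2×0.0900)² = 0.0324;  (½·δp/p)² = (0.5×0.100)² = 0.00250
δQ/Q = √(0.0474) = 0.218
Q = 5.67e+05, so δQ = 0.218 × 5.67e+05 = 1.24e+05.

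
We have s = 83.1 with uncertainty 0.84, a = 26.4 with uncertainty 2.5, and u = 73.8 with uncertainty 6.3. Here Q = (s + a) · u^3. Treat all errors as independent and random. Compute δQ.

1.13e+07

Let w = s + a = 110. δw = √(δs² + δa²) = √(0.706 + 6.25) = 2.64, so δw/w = 0.0241.
Q is then a monomial in w, u:
δQ/Q = √((δw/w)² + (3·δu/u)²) = √(0.000580 + 0.0656) = 0.257
Q = 4.4e+07, so δQ = 0.257 × 4.4e+07 = 1.13e+07.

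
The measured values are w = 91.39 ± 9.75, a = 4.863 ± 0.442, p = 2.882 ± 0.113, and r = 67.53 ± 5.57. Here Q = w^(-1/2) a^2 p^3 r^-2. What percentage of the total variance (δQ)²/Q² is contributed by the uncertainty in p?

(δQ/Q)² = (−½·δw/w)² + (2·δa/a)² + (3·δp/p)² + (-2·δr/r)²
  w term: (-0.5×0.107)² = 0.00285
  a term: (2×0.0909)² = 0.0330
  p term: (3×0.0392)² = 0.0138
  r term: (-2×0.0825)² = 0.0272
Total = 0.0769. Share from p = 0.0138/0.0769 = 0.180.

18.0%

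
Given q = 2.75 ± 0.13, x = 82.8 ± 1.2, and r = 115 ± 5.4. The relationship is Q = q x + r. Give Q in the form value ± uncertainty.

Let p = q·x = 228. δp/p = √((1·δq/q)² + (1·δx/x)²) = √(0.00223 + 0.000210) = 0.0494, so δp = 11.3.
Q = p + r: δQ = √(δp² + δr²) = √(127 + 29.2) = 12.5
Q = 343.

343 ± 12.5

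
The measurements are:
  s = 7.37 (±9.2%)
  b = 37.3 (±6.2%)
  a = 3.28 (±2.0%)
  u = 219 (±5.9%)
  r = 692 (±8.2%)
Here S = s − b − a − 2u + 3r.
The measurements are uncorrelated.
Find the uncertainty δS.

Sums and differences: (δS)² = Σ (cᵢ δxᵢ)².
  (δs)² = 0.460;  (δb)² = 5.35;  (δa)² = 0.00430;  (2·δu)² = 668;  (3·δr)² = 29000
δS = √(29700) = 172

172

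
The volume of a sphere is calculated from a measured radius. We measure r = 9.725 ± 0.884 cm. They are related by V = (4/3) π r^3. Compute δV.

Each factor contributes (exponent × relative error)² to (δV/V)²:
  (3·δr/r)² = (3×0.0909)² = 0.0744
δV/V = √(0.0744) = 0.273
V = 3853 cm^3, so δV = 0.273 × 3853 = 1050 cm^3.

1050 cm^3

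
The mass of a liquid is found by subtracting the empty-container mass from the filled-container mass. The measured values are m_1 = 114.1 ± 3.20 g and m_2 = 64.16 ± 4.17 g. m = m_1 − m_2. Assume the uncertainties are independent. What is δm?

5.26 g

Sums and differences: (δm)² = Σ (cᵢ δxᵢ)².
  (δm_1)² = 10.2;  (δm_2)² = 17.4
δm = √(27.6) = 5.26 g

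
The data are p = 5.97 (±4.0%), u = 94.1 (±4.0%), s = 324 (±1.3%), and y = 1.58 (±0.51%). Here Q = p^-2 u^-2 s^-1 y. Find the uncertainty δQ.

Relative error in a monomial: (δQ/Q)² = Σ (nᵢ · δxᵢ/xᵢ)².
  (-2·δp/p)² = (-2×0.0400)² = 0.00640;  (-2·δu/u)² = (-2×0.0400)² = 0.00640;  (-1·δs/s)² = (-1×0.0130)² = 0.000169;  (1·δy/y)² = (1×0.00510)² = 2.6e-05
δQ/Q = √(0.0130) = 0.114
Q = 1.55e-08, so δQ = 0.114 × 1.55e-08 = 1.76e-09.

1.76e-09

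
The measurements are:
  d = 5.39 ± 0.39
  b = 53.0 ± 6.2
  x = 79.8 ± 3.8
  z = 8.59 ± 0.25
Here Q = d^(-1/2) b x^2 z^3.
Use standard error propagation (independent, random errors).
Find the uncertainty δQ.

1.64e+07

Each factor contributes (exponent × relative error)² to (δQ/Q)²:
  (−½·δd/d)² = (-0.5×0.0724)² = 0.00131;  (1·δb/b)² = (1×0.117)² = 0.0137;  (2·δx/x)² = (2×0.0476)² = 0.00907;  (3·δz/z)² = (3×0.0291)² = 0.00762
δQ/Q = √(0.0317) = 0.178
Q = 9.21e+07, so δQ = 0.178 × 9.21e+07 = 1.64e+07.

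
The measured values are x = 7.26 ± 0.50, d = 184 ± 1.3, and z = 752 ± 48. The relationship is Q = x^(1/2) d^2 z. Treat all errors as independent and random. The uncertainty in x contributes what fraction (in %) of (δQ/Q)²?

21.7%

(δQ/Q)² = (½·δx/x)² + (2·δd/d)² + (1·δz/z)²
  x term: (0.5×0.0689)² = 0.00119
  d term: (2×0.00707)² = 0.000200
  z term: (1×0.0638)² = 0.00407
Total = 0.00546. Share from x = 0.00119/0.00546 = 0.217.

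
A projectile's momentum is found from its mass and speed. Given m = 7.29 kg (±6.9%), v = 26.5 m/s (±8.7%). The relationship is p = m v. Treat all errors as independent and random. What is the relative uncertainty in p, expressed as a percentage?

Products/powers → add relative errors in quadrature, weighted by exponent:
  (1·δm/m)² = (1×0.0690)² = 0.00476;  (1·δv/v)² = (1×0.0870)² = 0.00757
δp/p = √(0.0123) = 0.111

11.1%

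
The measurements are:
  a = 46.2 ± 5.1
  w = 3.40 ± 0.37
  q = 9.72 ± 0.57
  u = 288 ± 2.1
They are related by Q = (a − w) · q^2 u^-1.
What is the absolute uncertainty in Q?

2.35

Let h = a − w = 42.8. δh = √(δa² + δw²) = √(26.0 + 0.137) = 5.11, so δh/h = 0.119.
Q is then a monomial in h, q, u:
δQ/Q = √((δh/h)² + (2·δq/q)² + (-1·δu/u)²) = √(0.0143 + 0.0138 + 5.32e-05) = 0.168
Q = 14.0, so δQ = 0.168 × 14.0 = 2.35.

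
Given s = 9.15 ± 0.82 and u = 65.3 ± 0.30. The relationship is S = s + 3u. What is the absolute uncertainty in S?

1.22

Sums and differences: (δS)² = Σ (cᵢ δxᵢ)².
  (δs)² = 0.672;  (3·δu)² = 0.810
δS = √(1.48) = 1.22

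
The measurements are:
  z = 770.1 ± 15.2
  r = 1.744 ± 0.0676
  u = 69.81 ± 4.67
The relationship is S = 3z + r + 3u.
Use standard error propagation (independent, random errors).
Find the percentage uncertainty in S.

1.89%

S is a linear combination, so absolute uncertainties add in quadrature:
  (3·δz)² = 2080;  (δr)² = 0.00457;  (3·δu)² = 196
δS = √(2280) = 47.7
S = 2521, so δS/S = 47.7/2521 = 0.0189.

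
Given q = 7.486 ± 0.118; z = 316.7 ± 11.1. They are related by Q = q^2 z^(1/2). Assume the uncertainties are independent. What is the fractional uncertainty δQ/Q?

Relative error in a monomial: (δQ/Q)² = Σ (nᵢ · δxᵢ/xᵢ)².
  (2·δq/q)² = (2×0.0158)² = 0.000994;  (½·δz/z)² = (0.5×0.0350)² = 0.000307
δQ/Q = √(0.00130) = 0.0361

0.0361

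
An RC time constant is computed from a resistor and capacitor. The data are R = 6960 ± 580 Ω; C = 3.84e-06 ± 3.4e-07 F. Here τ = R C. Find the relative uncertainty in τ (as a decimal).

0.122

τ is a product of powers, so relative uncertainties combine in quadrature:
  (1·δR/R)² = (1×0.0833)² = 0.00694;  (1·δC/C)² = (1×0.0885)² = 0.00784
δτ/τ = √(0.0148) = 0.122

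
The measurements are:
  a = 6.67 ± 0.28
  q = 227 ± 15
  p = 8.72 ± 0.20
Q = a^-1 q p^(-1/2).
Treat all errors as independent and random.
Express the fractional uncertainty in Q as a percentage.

7.91%

Relative error in a monomial: (δQ/Q)² = Σ (nᵢ · δxᵢ/xᵢ)².
  (-1·δa/a)² = (-1×0.0420)² = 0.00176;  (1·δq/q)² = (1×0.0661)² = 0.00437;  (−½·δp/p)² = (-0.5×0.0229)² = 0.000132
δQ/Q = √(0.00626) = 0.0791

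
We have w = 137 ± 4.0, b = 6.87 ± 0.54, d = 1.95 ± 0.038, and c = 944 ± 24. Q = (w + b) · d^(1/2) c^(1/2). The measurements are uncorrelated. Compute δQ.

199

Let u = w + b = 144. δu = √(δw² + δb²) = √(16.0 + 0.292) = 4.04, so δu/u = 0.0281.
Q is then a monomial in u, d, c:
δQ/Q = √((δu/u)² + (½·δd/d)² + (½·δc/c)²) = √(0.000787 + 9.49e-05 + 0.000162) = 0.0323
Q = 6170, so δQ = 0.0323 × 6170 = 199.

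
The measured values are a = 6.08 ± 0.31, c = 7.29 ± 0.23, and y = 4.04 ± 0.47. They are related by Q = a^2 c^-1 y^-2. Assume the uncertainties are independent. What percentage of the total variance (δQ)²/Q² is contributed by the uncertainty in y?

(δQ/Q)² = (2·δa/a)² + (-1·δc/c)² + (-2·δy/y)²
  a term: (2×0.0510)² = 0.0104
  c term: (-1×0.0316)² = 0.000995
  y term: (-2×0.116)² = 0.0541
Total = 0.0655. Share from y = 0.0541/0.0655 = 0.826.

82.6%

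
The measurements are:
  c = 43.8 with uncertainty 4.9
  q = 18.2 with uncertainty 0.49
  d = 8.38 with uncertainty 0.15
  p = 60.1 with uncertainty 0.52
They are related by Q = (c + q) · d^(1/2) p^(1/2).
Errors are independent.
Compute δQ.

111

Let u = c + q = 62.0. δu = √(δc² + δq²) = √(24.0 + 0.240) = 4.92, so δu/u = 0.0794.
Q is then a monomial in u, d, p:
δQ/Q = √((δu/u)² + (½·δd/d)² + (½·δp/p)²) = √(0.00631 + 8.01e-05 + 1.87e-05) = 0.0800
Q = 1390, so δQ = 0.0800 × 1390 = 111.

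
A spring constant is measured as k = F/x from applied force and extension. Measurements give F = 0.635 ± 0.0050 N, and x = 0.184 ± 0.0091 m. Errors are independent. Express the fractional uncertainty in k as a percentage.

Since k is a product/quotient, work with relative uncertainties:
  (1·δF/F)² = (1×0.00787)² = 6.2e-05;  (-1·δx/x)² = (-1×0.0495)² = 0.00245
δk/k = √(0.00251) = 0.0501

5.01%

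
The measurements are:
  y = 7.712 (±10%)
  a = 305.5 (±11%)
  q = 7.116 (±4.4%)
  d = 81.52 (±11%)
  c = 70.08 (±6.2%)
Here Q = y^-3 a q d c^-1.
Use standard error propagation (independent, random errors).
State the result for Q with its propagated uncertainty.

5.513 ± 1.91

Since Q is a product/quotient, work with relative uncertainties:
  (-3·δy/y)² = (-3×0.100)² = 0.0900;  (1·δa/a)² = (1×0.110)² = 0.0121;  (1·δq/q)² = (1×0.0440)² = 0.00194;  (1·δd/d)² = (1×0.110)² = 0.0121;  (-1·δc/c)² = (-1×0.0620)² = 0.00384
δQ/Q = √(0.120) = 0.346
Q = 5.513, so δQ = 0.346 × 5.513 = 1.91.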